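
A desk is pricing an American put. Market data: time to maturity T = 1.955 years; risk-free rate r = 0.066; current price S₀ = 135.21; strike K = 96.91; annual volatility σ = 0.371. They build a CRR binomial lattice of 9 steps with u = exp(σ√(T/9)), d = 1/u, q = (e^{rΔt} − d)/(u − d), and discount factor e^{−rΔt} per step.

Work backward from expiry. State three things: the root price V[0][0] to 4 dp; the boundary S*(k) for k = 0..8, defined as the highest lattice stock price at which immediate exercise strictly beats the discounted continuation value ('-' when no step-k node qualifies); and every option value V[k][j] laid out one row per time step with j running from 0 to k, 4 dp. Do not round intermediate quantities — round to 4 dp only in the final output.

Δt=0.21722  u=1.18876  d=0.84121  q=0.49843  discount=0.98577
step 9 (expiry): payoffs max(K−S,0) = 68.3896 56.6063 39.9547 16.4233 0.0000 0.0000 0.0000 0.0000 0.0000 0.0000
step 8: (k=8,j=0): S=33.9039, (K−S)⁺=63.0061, hold=61.6266 ⇒ V=63.0061 exercise | (k=8,j=1): S=47.9115, (K−S)⁺=48.9985, hold=47.6191 ⇒ V=48.9985 exercise | (k=8,j=2): S=67.7063, (K−S)⁺=29.2037, hold=27.8242 ⇒ V=29.2037 exercise | (k=8,j=3): S=95.6795, (K−S)⁺=1.2305, hold=8.1202 ⇒ V=8.1202 continue | (k=8,j=4): S=135.2100, (K−S)⁺=0.0000, hold=0.0000 ⇒ V=0.0000 continue | (k=8,j=5): S=191.0727, (K−S)⁺=0.0000, hold=0.0000 ⇒ V=0.0000 continue | (k=8,j=6): S=270.0153, (K−S)⁺=0.0000, hold=0.0000 ⇒ V=0.0000 continue | (k=8,j=7): S=381.5734, (K−S)⁺=0.0000, hold=0.0000 ⇒ V=0.0000 continue | (k=8,j=8): S=539.2223, (K−S)⁺=0.0000, hold=0.0000 ⇒ V=0.0000 continue  boundary S*=67.7063
step 7: (k=7,j=0): S=40.3037, (K−S)⁺=56.6063, hold=55.2269 ⇒ V=56.6063 exercise | (k=7,j=1): S=56.9553, (K−S)⁺=39.9547, hold=38.5752 ⇒ V=39.9547 exercise | (k=7,j=2): S=80.4867, (K−S)⁺=16.4233, hold=18.4290 ⇒ V=18.4290 continue | (k=7,j=3): S=113.7402, (K−S)⁺=0.0000, hold=4.0149 ⇒ V=4.0149 continue | (k=7,j=4): S=160.7325, (K−S)⁺=0.0000, hold=0.0000 ⇒ V=0.0000 continue | (k=7,j=5): S=227.1399, (K−S)⁺=0.0000, hold=0.0000 ⇒ V=0.0000 continue | (k=7,j=6): S=320.9839, (K−S)⁺=0.0000, hold=0.0000 ⇒ V=0.0000 continue | (k=7,j=7): S=453.5999, (K−S)⁺=0.0000, hold=0.0000 ⇒ V=0.0000 continue  boundary S*=56.9553
step 6: (k=6,j=0): S=47.9115, (K−S)⁺=48.9985, hold=47.6191 ⇒ V=48.9985 exercise | (k=6,j=1): S=67.7063, (K−S)⁺=29.2037, hold=28.8097 ⇒ V=29.2037 exercise | (k=6,j=2): S=95.6795, (K−S)⁺=1.2305, hold=11.0846 ⇒ V=11.0846 continue | (k=6,j=3): S=135.2100, (K−S)⁺=0.0000, hold=1.9851 ⇒ V=1.9851 continue | (k=6,j=4): S=191.0727, (K−S)⁺=0.0000, hold=0.0000 ⇒ V=0.0000 continue | (k=6,j=5): S=270.0153, (K−S)⁺=0.0000, hold=0.0000 ⇒ V=0.0000 continue | (k=6,j=6): S=381.5734, (K−S)⁺=0.0000, hold=0.0000 ⇒ V=0.0000 continue  boundary S*=67.7063
step 5: (k=5,j=0): S=56.9553, (K−S)⁺=39.9547, hold=38.5752 ⇒ V=39.9547 exercise | (k=5,j=1): S=80.4867, (K−S)⁺=16.4233, hold=19.8855 ⇒ V=19.8855 continue | (k=5,j=2): S=113.7402, (K−S)⁺=0.0000, hold=6.4559 ⇒ V=6.4559 continue | (k=5,j=3): S=160.7325, (K−S)⁺=0.0000, hold=0.9815 ⇒ V=0.9815 continue | (k=5,j=4): S=227.1399, (K−S)⁺=0.0000, hold=0.0000 ⇒ V=0.0000 continue | (k=5,j=5): S=320.9839, (K−S)⁺=0.0000, hold=0.0000 ⇒ V=0.0000 continue  boundary S*=56.9553
step 4: (k=4,j=0): S=67.7063, (K−S)⁺=29.2037, hold=29.5253 ⇒ V=29.5253 continue | (k=4,j=1): S=95.6795, (K−S)⁺=1.2305, hold=13.0040 ⇒ V=13.0040 continue | (k=4,j=2): S=135.2100, (K−S)⁺=0.0000, hold=3.6743 ⇒ V=3.6743 continue | (k=4,j=3): S=191.0727, (K−S)⁺=0.0000, hold=0.4853 ⇒ V=0.4853 continue | (k=4,j=4): S=270.0153, (K−S)⁺=0.0000, hold=0.0000 ⇒ V=0.0000 continue  boundary S*=-
step 3: (k=3,j=0): S=80.4867, (K−S)⁺=16.4233, hold=20.9876 ⇒ V=20.9876 continue | (k=3,j=1): S=113.7402, (K−S)⁺=0.0000, hold=8.2349 ⇒ V=8.2349 continue | (k=3,j=2): S=160.7325, (K−S)⁺=0.0000, hold=2.0551 ⇒ V=2.0551 continue | (k=3,j=3): S=227.1399, (K−S)⁺=0.0000, hold=0.2399 ⇒ V=0.2399 continue  boundary S*=-
step 2: (k=2,j=0): S=95.6795, (K−S)⁺=1.2305, hold=14.4231 ⇒ V=14.4231 continue | (k=2,j=1): S=135.2100, (K−S)⁺=0.0000, hold=5.0814 ⇒ V=5.0814 continue | (k=2,j=2): S=191.0727, (K−S)⁺=0.0000, hold=1.1340 ⇒ V=1.1340 continue  boundary S*=-
step 1: (k=1,j=0): S=113.7402, (K−S)⁺=0.0000, hold=9.6279 ⇒ V=9.6279 continue | (k=1,j=1): S=160.7325, (K−S)⁺=0.0000, hold=3.0696 ⇒ V=3.0696 continue  boundary S*=-
step 0: (k=0,j=0): S=135.2100, (K−S)⁺=0.0000, hold=6.2685 ⇒ V=6.2685 continue  boundary S*=-

price = 6.2685
boundary = - - - - - 56.9553 67.7063 56.9553 67.7063
tree:
6.2685
9.6279 3.0696
14.4231 5.0814 1.1340
20.9876 8.2349 2.0551 0.2399
29.5253 13.0040 3.6743 0.4853 0.0000
39.9547 19.8855 6.4559 0.9815 0.0000 0.0000
48.9985 29.2037 11.0846 1.9851 0.0000 0.0000 0.0000
56.6063 39.9547 18.4290 4.0149 0.0000 0.0000 0.0000 0.0000
63.0061 48.9985 29.2037 8.1202 0.0000 0.0000 0.0000 0.0000 0.0000
68.3896 56.6063 39.9547 16.4233 0.0000 0.0000 0.0000 0.0000 0.0000 0.0000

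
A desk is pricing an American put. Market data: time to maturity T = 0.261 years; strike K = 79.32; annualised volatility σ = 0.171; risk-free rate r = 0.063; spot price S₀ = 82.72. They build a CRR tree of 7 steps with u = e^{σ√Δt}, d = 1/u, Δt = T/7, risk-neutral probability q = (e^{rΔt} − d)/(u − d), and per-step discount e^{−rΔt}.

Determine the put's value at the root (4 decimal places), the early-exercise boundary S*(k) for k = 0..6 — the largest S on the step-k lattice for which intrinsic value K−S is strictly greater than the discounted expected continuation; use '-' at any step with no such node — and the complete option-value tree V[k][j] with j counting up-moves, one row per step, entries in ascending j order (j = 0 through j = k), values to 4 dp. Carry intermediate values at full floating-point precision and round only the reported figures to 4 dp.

price = 1.0798
boundary = - - - - 72.4853 74.9187 72.4853
tree:
1.0798
1.8063 0.4335
2.9326 0.8049 0.1026
4.5856 1.4642 0.2176 0.0000
6.8347 2.5903 0.4615 0.0000 0.0000
9.1890 4.4013 0.9786 0.0000 0.0000 0.0000
11.4668 6.8347 2.0754 0.0000 0.0000 0.0000 0.0000
13.6707 9.1890 4.4013 0.0000 0.0000 0.0000 0.0000 0.0000

Δt=0.03729  u=1.03357  d=0.96752  q=0.52735  discount=0.99765
step 7 (expiry): payoffs max(K−S,0) = 13.6707 9.1890 4.4013 0.0000 0.0000 0.0000 0.0000 0.0000
step 6: (k=6,j=0): S=67.8532, (K−S)⁺=11.4668, hold=11.2807 ⇒ V=11.4668 exercise | (k=6,j=1): S=72.4853, (K−S)⁺=6.8347, hold=6.6486 ⇒ V=6.8347 exercise | (k=6,j=2): S=77.4338, (K−S)⁺=1.8862, hold=2.0754 ⇒ V=2.0754 continue | (k=6,j=3): S=82.7200, (K−S)⁺=0.0000, hold=0.0000 ⇒ V=0.0000 continue | (k=6,j=4): S=88.3671, (K−S)⁺=0.0000, hold=0.0000 ⇒ V=0.0000 continue | (k=6,j=5): S=94.3998, (K−S)⁺=0.0000, hold=0.0000 ⇒ V=0.0000 continue | (k=6,j=6): S=100.8442, (K−S)⁺=0.0000, hold=0.0000 ⇒ V=0.0000 continue  boundary S*=72.4853
step 5: (k=5,j=0): S=70.1310, (K−S)⁺=9.1890, hold=9.0029 ⇒ V=9.1890 exercise | (k=5,j=1): S=74.9187, (K−S)⁺=4.4013, hold=4.3147 ⇒ V=4.4013 exercise | (k=5,j=2): S=80.0332, (K−S)⁺=0.0000, hold=0.9786 ⇒ V=0.9786 continue | (k=5,j=3): S=85.4969, (K−S)⁺=0.0000, hold=0.0000 ⇒ V=0.0000 continue | (k=5,j=4): S=91.3336, (K−S)⁺=0.0000, hold=0.0000 ⇒ V=0.0000 continue | (k=5,j=5): S=97.5688, (K−S)⁺=0.0000, hold=0.0000 ⇒ V=0.0000 continue  boundary S*=74.9187
step 4: (k=4,j=0): S=72.4853, (K−S)⁺=6.8347, hold=6.6486 ⇒ V=6.8347 exercise | (k=4,j=1): S=77.4338, (K−S)⁺=1.8862, hold=2.5903 ⇒ V=2.5903 continue | (k=4,j=2): S=82.7200, (K−S)⁺=0.0000, hold=0.4615 ⇒ V=0.4615 continue | (k=4,j=3): S=88.3671, (K−S)⁺=0.0000, hold=0.0000 ⇒ V=0.0000 continue | (k=4,j=4): S=94.3998, (K−S)⁺=0.0000, hold=0.0000 ⇒ V=0.0000 continue  boundary S*=72.4853
step 3: (k=3,j=0): S=74.9187, (K−S)⁺=4.4013, hold=4.5856 ⇒ V=4.5856 continue | (k=3,j=1): S=80.0332, (K−S)⁺=0.0000, hold=1.4642 ⇒ V=1.4642 continue | (k=3,j=2): S=85.4969, (K−S)⁺=0.0000, hold=0.2176 ⇒ V=0.2176 continue | (k=3,j=3): S=91.3336, (K−S)⁺=0.0000, hold=0.0000 ⇒ V=0.0000 continue  boundary S*=-
step 2: (k=2,j=0): S=77.4338, (K−S)⁺=1.8862, hold=2.9326 ⇒ V=2.9326 continue | (k=2,j=1): S=82.7200, (K−S)⁺=0.0000, hold=0.8049 ⇒ V=0.8049 continue | (k=2,j=2): S=88.3671, (K−S)⁺=0.0000, hold=0.1026 ⇒ V=0.1026 continue  boundary S*=-
step 1: (k=1,j=0): S=80.0332, (K−S)⁺=0.0000, hold=1.8063 ⇒ V=1.8063 continue | (k=1,j=1): S=85.4969, (K−S)⁺=0.0000, hold=0.4335 ⇒ V=0.4335 continue  boundary S*=-
step 0: (k=0,j=0): S=82.7200, (K−S)⁺=0.0000, hold=1.0798 ⇒ V=1.0798 continue  boundary S*=-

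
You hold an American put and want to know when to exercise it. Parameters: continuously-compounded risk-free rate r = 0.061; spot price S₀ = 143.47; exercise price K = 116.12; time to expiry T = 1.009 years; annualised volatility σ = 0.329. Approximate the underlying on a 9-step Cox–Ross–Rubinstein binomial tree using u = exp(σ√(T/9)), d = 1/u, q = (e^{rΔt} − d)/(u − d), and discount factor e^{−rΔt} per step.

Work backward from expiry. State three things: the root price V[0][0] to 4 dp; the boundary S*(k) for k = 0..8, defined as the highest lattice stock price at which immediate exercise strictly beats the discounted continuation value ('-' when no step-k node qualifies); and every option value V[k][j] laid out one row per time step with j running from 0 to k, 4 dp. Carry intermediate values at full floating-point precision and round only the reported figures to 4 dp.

Δt=0.11211  u=1.11646  d=0.89569  q=0.50357  discount=0.99318
step 9 (expiry): payoffs max(K−S,0) = 62.8862 49.7654 33.4108 13.0252 0.0000 0.0000 0.0000 0.0000 0.0000 0.0000
step 8: (k=8,j=0): S=59.4332, (K−S)⁺=56.6868, hold=55.8954 ⇒ V=56.6868 exercise | (k=8,j=1): S=74.0819, (K−S)⁺=42.0381, hold=41.2467 ⇒ V=42.0381 exercise | (k=8,j=2): S=92.3411, (K−S)⁺=23.7789, hold=22.9875 ⇒ V=23.7789 exercise | (k=8,j=3): S=115.1007, (K−S)⁺=1.0193, hold=6.4220 ⇒ V=6.4220 continue | (k=8,j=4): S=143.4700, (K−S)⁺=0.0000, hold=0.0000 ⇒ V=0.0000 continue | (k=8,j=5): S=178.8315, (K−S)⁺=0.0000, hold=0.0000 ⇒ V=0.0000 continue | (k=8,j=6): S=222.9087, (K−S)⁺=0.0000, hold=0.0000 ⇒ V=0.0000 continue | (k=8,j=7): S=277.8497, (K−S)⁺=0.0000, hold=0.0000 ⇒ V=0.0000 continue | (k=8,j=8): S=346.3322, (K−S)⁺=0.0000, hold=0.0000 ⇒ V=0.0000 continue  boundary S*=92.3411
step 7: (k=7,j=0): S=66.3546, (K−S)⁺=49.7654, hold=48.9740 ⇒ V=49.7654 exercise | (k=7,j=1): S=82.7092, (K−S)⁺=33.4108, hold=32.6194 ⇒ V=33.4108 exercise | (k=7,j=2): S=103.0948, (K−S)⁺=13.0252, hold=14.9359 ⇒ V=14.9359 continue | (k=7,j=3): S=128.5049, (K−S)⁺=0.0000, hold=3.1663 ⇒ V=3.1663 continue | (k=7,j=4): S=160.1779, (K−S)⁺=0.0000, hold=0.0000 ⇒ V=0.0000 continue | (k=7,j=5): S=199.6574, (K−S)⁺=0.0000, hold=0.0000 ⇒ V=0.0000 continue | (k=7,j=6): S=248.8677, (K−S)⁺=0.0000, hold=0.0000 ⇒ V=0.0000 continue | (k=7,j=7): S=310.2069, (K−S)⁺=0.0000, hold=0.0000 ⇒ V=0.0000 continue  boundary S*=82.7092
step 6: (k=6,j=0): S=74.0819, (K−S)⁺=42.0381, hold=41.2467 ⇒ V=42.0381 exercise | (k=6,j=1): S=92.3411, (K−S)⁺=23.7789, hold=23.9431 ⇒ V=23.9431 continue | (k=6,j=2): S=115.1007, (K−S)⁺=1.0193, hold=8.9477 ⇒ V=8.9477 continue | (k=6,j=3): S=143.4700, (K−S)⁺=0.0000, hold=1.5611 ⇒ V=1.5611 continue | (k=6,j=4): S=178.8315, (K−S)⁺=0.0000, hold=0.0000 ⇒ V=0.0000 continue | (k=6,j=5): S=222.9087, (K−S)⁺=0.0000, hold=0.0000 ⇒ V=0.0000 continue | (k=6,j=6): S=277.8497, (K−S)⁺=0.0000, hold=0.0000 ⇒ V=0.0000 continue  boundary S*=74.0819
step 5: (k=5,j=0): S=82.7092, (K−S)⁺=33.4108, hold=32.7015 ⇒ V=33.4108 exercise | (k=5,j=1): S=103.0948, (K−S)⁺=13.0252, hold=16.2801 ⇒ V=16.2801 continue | (k=5,j=2): S=128.5049, (K−S)⁺=0.0000, hold=5.1924 ⇒ V=5.1924 continue | (k=5,j=3): S=160.1779, (K−S)⁺=0.0000, hold=0.7697 ⇒ V=0.7697 continue | (k=5,j=4): S=199.6574, (K−S)⁺=0.0000, hold=0.0000 ⇒ V=0.0000 continue | (k=5,j=5): S=248.8677, (K−S)⁺=0.0000, hold=0.0000 ⇒ V=0.0000 continue  boundary S*=82.7092
step 4: (k=4,j=0): S=92.3411, (K−S)⁺=23.7789, hold=24.6154 ⇒ V=24.6154 continue | (k=4,j=1): S=115.1007, (K−S)⁺=1.0193, hold=10.6238 ⇒ V=10.6238 continue | (k=4,j=2): S=143.4700, (K−S)⁺=0.0000, hold=2.9451 ⇒ V=2.9451 continue | (k=4,j=3): S=178.8315, (K−S)⁺=0.0000, hold=0.3795 ⇒ V=0.3795 continue | (k=4,j=4): S=222.9087, (K−S)⁺=0.0000, hold=0.0000 ⇒ V=0.0000 continue  boundary S*=-
step 3: (k=3,j=0): S=103.0948, (K−S)⁺=13.0252, hold=17.4498 ⇒ V=17.4498 continue | (k=3,j=1): S=128.5049, (K−S)⁺=0.0000, hold=6.7109 ⇒ V=6.7109 continue | (k=3,j=2): S=160.1779, (K−S)⁺=0.0000, hold=1.6418 ⇒ V=1.6418 continue | (k=3,j=3): S=199.6574, (K−S)⁺=0.0000, hold=0.1871 ⇒ V=0.1871 continue  boundary S*=-
step 2: (k=2,j=0): S=115.1007, (K−S)⁺=1.0193, hold=11.9599 ⇒ V=11.9599 continue | (k=2,j=1): S=143.4700, (K−S)⁺=0.0000, hold=4.1299 ⇒ V=4.1299 continue | (k=2,j=2): S=178.8315, (K−S)⁺=0.0000, hold=0.9031 ⇒ V=0.9031 continue  boundary S*=-
step 1: (k=1,j=0): S=128.5049, (K−S)⁺=0.0000, hold=7.9623 ⇒ V=7.9623 continue | (k=1,j=1): S=160.1779, (K−S)⁺=0.0000, hold=2.4879 ⇒ V=2.4879 continue  boundary S*=-
step 0: (k=0,j=0): S=143.4700, (K−S)⁺=0.0000, hold=5.1701 ⇒ V=5.1701 continue  boundary S*=-

price = 5.1701
boundary = - - - - - 82.7092 74.0819 82.7092 92.3411
tree:
5.1701
7.9623 2.4879
11.9599 4.1299 0.9031
17.4498 6.7109 1.6418 0.1871
24.6154 10.6238 2.9451 0.3795 0.0000
33.4108 16.2801 5.1924 0.7697 0.0000 0.0000
42.0381 23.9431 8.9477 1.5611 0.0000 0.0000 0.0000
49.7654 33.4108 14.9359 3.1663 0.0000 0.0000 0.0000 0.0000
56.6868 42.0381 23.7789 6.4220 0.0000 0.0000 0.0000 0.0000 0.0000
62.8862 49.7654 33.4108 13.0252 0.0000 0.0000 0.0000 0.0000 0.0000 0.0000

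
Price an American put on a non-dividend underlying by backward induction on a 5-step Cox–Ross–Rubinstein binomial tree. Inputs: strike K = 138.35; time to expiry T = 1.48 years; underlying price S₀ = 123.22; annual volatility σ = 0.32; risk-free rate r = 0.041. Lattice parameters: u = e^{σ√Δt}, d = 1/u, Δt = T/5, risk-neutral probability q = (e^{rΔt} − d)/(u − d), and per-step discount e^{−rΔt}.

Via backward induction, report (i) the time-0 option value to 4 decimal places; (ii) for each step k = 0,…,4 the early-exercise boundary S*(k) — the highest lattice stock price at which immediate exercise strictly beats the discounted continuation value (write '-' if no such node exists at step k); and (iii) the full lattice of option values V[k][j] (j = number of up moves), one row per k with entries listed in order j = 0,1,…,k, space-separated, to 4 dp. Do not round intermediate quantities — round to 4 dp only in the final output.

params: Δt=0.29600 u=1.19017 d=0.84021 q=0.49147 e^(-rΔt)=0.98794
t_5 payoffs: 86.7523 65.2612 34.8188 0.0000 0.0000 0.0000
t_4: node(4,0) S=61.4102 payoff=76.9398 vs cont=75.2709 → 76.9398 [stop]  node(4,1) S=86.9883 payoff=51.3617 vs cont=49.6928 → 51.3617 [stop]  node(4,2) S=123.2200 payoff=15.1300 vs cont=17.4927 → 17.4927 [wait]  node(4,3) S=174.5426 payoff=0.0000 vs cont=0.0000 → 0.0000 [wait]  node(4,4) S=247.2418 payoff=0.0000 vs cont=0.0000 → 0.0000 [wait]  ⇒ S*(4)=86.9883
t_3: node(3,0) S=73.0888 payoff=65.2612 vs cont=63.5923 → 65.2612 [stop]  node(3,1) S=103.5312 payoff=34.8188 vs cont=34.2972 → 34.8188 [stop]  node(3,2) S=146.6531 payoff=0.0000 vs cont=8.7882 → 8.7882 [wait]  node(3,3) S=207.7360 payoff=0.0000 vs cont=0.0000 → 0.0000 [wait]  ⇒ S*(3)=103.5312
t_2: node(2,0) S=86.9883 payoff=51.3617 vs cont=49.6928 → 51.3617 [stop]  node(2,1) S=123.2200 payoff=15.1300 vs cont=21.7598 → 21.7598 [wait]  node(2,2) S=174.5426 payoff=0.0000 vs cont=4.4151 → 4.4151 [wait]  ⇒ S*(2)=86.9883
t_1: node(1,0) S=103.5312 payoff=34.8188 vs cont=36.3690 → 36.3690 [wait]  node(1,1) S=146.6531 payoff=0.0000 vs cont=13.0756 → 13.0756 [wait]  ⇒ S*(1)=-
t_0: node(0,0) S=123.2200 payoff=15.1300 vs cont=24.6203 → 24.6203 [wait]  ⇒ S*(0)=-

price = 24.6203
boundary = - - 86.9883 103.5312 86.9883
tree:
24.6203
36.3690 13.0756
51.3617 21.7598 4.4151
65.2612 34.8188 8.7882 0.0000
76.9398 51.3617 17.4927 0.0000 0.0000
86.7523 65.2612 34.8188 0.0000 0.0000 0.0000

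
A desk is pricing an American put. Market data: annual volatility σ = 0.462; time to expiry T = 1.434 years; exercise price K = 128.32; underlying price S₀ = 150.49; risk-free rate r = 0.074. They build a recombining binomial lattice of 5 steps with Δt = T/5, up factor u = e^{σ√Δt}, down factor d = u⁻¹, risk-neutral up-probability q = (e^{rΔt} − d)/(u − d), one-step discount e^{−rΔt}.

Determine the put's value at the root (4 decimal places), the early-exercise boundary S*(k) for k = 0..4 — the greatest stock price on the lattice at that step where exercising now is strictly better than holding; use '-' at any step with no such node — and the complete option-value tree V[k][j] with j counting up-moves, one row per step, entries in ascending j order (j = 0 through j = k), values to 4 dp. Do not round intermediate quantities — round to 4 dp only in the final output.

price = 16.0734
boundary = - - - 71.6392 91.7493
tree:
16.0734
25.3561 6.7884
38.7493 12.0559 1.4157
56.6808 21.1563 2.7882 0.0000
72.3831 36.5707 5.4914 0.0000 0.0000
84.6437 56.6808 10.8153 0.0000 0.0000 0.0000

params: Δt=0.28680 u=1.28071 d=0.78081 q=0.48137 e^(-rΔt)=0.97900
t_5 payoffs: 84.6437 56.6808 10.8153 0.0000 0.0000 0.0000
t_4: node(4,0) S=55.9369 payoff=72.3831 vs cont=69.6884 → 72.3831 [stop]  node(4,1) S=91.7493 payoff=36.5707 vs cont=33.8760 → 36.5707 [stop]  node(4,2) S=150.4900 payoff=0.0000 vs cont=5.4914 → 5.4914 [wait]  node(4,3) S=246.8382 payoff=0.0000 vs cont=0.0000 → 0.0000 [wait]  node(4,4) S=404.8713 payoff=0.0000 vs cont=0.0000 → 0.0000 [wait]  ⇒ S*(4)=91.7493
t_3: node(3,0) S=71.6392 payoff=56.6808 vs cont=53.9862 → 56.6808 [stop]  node(3,1) S=117.5047 payoff=10.8153 vs cont=21.1563 → 21.1563 [wait]  node(3,2) S=192.7347 payoff=0.0000 vs cont=2.7882 → 2.7882 [wait]  node(3,3) S=316.1292 payoff=0.0000 vs cont=0.0000 → 0.0000 [wait]  ⇒ S*(3)=71.6392
t_2: node(2,0) S=91.7493 payoff=36.5707 vs cont=38.7493 → 38.7493 [wait]  node(2,1) S=150.4900 payoff=0.0000 vs cont=12.0559 → 12.0559 [wait]  node(2,2) S=246.8382 payoff=0.0000 vs cont=1.4157 → 1.4157 [wait]  ⇒ S*(2)=-
t_1: node(1,0) S=117.5047 payoff=10.8153 vs cont=25.3561 → 25.3561 [wait]  node(1,1) S=192.7347 payoff=0.0000 vs cont=6.7884 → 6.7884 [wait]  ⇒ S*(1)=-
t_0: node(0,0) S=150.4900 payoff=0.0000 vs cont=16.0734 → 16.0734 [wait]  ⇒ S*(0)=-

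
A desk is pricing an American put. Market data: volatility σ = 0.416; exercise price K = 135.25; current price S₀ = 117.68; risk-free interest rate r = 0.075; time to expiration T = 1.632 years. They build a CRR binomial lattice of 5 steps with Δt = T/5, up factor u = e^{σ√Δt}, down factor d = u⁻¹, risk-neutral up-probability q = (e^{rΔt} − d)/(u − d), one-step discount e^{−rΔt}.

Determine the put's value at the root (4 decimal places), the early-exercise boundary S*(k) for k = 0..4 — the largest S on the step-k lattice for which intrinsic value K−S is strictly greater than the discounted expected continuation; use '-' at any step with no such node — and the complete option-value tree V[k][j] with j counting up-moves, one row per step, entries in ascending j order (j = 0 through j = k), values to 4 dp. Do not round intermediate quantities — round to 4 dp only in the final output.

Δt=0.32640, u=1.26829, d=0.78847, q=0.49251, disc=e^(-rΔt)=0.97582
k=5 terminal: V=max(K-S,0) → 99.3895 77.5666 42.4634 0.0000 0.0000 0.0000
k=4: j=0 S=45.4813 intr=89.7687 cont=86.4979 V=89.7687[EX]; j=1 S=73.1590 intr=62.0910 cont=58.8202 V=62.0910[EX]; j=2 S=117.6800 intr=17.5700 cont=21.0286 V=21.0286[hold]; j=3 S=189.2942 intr=0.0000 cont=0.0000 V=0.0000[hold]; j=4 S=304.4893 intr=0.0000 cont=0.0000 V=0.0000[hold]  S*(4)=73.1590
k=3: j=0 S=57.6834 intr=77.5666 cont=74.2959 V=77.5666[EX]; j=1 S=92.7866 intr=42.4634 cont=40.8549 V=42.4634[EX]; j=2 S=149.2519 intr=0.0000 cont=10.4137 V=10.4137[hold]; j=3 S=240.0793 intr=0.0000 cont=0.0000 V=0.0000[hold]  S*(3)=92.7866
k=2: j=0 S=73.1590 intr=62.0910 cont=58.8202 V=62.0910[EX]; j=1 S=117.6800 intr=17.5700 cont=26.0334 V=26.0334[hold]; j=2 S=189.2942 intr=0.0000 cont=5.1571 V=5.1571[hold]  S*(2)=73.1590
k=1: j=0 S=92.7866 intr=42.4634 cont=43.2602 V=43.2602[hold]; j=1 S=149.2519 intr=0.0000 cont=15.3707 V=15.3707[hold]  S*(1)=-
k=0: j=0 S=117.6800 intr=17.5700 cont=28.8104 V=28.8104[hold]  S*(0)=-

price = 28.8104
boundary = - - 73.1590 92.7866 73.1590
tree:
28.8104
43.2602 15.3707
62.0910 26.0334 5.1571
77.5666 42.4634 10.4137 0.0000
89.7687 62.0910 21.0286 0.0000 0.0000
99.3895 77.5666 42.4634 0.0000 0.0000 0.0000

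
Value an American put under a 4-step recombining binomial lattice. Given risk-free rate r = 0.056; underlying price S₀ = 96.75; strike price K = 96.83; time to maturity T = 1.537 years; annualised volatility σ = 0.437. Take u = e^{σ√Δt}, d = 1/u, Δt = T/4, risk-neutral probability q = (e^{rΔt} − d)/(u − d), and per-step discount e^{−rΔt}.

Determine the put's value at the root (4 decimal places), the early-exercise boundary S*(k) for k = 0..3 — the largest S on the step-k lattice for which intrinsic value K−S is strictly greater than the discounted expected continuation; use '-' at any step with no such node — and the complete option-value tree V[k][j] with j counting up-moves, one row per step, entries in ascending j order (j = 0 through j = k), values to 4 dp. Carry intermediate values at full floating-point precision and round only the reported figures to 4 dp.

Δt=0.38425, u=1.31113, d=0.76270, q=0.47235, disc=e^(-rΔt)=0.97871
k=4 terminal: V=max(K-S,0) → 64.0905 40.5491 0.0800 0.0000 0.0000
k=3: j=0 S=42.9256 intr=53.9044 cont=51.8430 V=53.9044[EX]; j=1 S=73.7915 intr=23.0385 cont=20.9772 V=23.0385[EX]; j=2 S=126.8515 intr=0.0000 cont=0.0413 V=0.0413[hold]; j=3 S=218.0647 intr=0.0000 cont=0.0000 V=0.0000[hold]  S*(3)=73.7915
k=2: j=0 S=56.2809 intr=40.5491 cont=38.4877 V=40.5491[EX]; j=1 S=96.7500 intr=0.0800 cont=11.9166 V=11.9166[hold]; j=2 S=166.3185 intr=0.0000 cont=0.0213 V=0.0213[hold]  S*(2)=56.2809
k=1: j=0 S=73.7915 intr=23.0385 cont=26.4492 V=26.4492[hold]; j=1 S=126.8515 intr=0.0000 cont=6.1638 V=6.1638[hold]  S*(1)=-
k=0: j=0 S=96.7500 intr=0.0800 cont=16.5083 V=16.5083[hold]  S*(0)=-

price = 16.5083
boundary = - - 56.2809 73.7915
tree:
16.5083
26.4492 6.1638
40.5491 11.9166 0.0213
53.9044 23.0385 0.0413 0.0000
64.0905 40.5491 0.0800 0.0000 0.0000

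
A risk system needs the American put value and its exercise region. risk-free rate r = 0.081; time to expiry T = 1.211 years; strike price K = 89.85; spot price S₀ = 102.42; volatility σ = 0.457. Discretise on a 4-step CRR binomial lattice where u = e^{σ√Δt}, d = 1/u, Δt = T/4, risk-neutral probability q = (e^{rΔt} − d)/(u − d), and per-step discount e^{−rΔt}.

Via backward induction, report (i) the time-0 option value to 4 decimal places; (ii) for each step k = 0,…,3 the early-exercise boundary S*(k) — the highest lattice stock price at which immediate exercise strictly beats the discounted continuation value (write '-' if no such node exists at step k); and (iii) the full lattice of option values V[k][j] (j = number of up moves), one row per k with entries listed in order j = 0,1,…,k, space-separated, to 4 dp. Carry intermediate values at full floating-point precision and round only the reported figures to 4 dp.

params: Δt=0.30275 u=1.28589 d=0.77767 q=0.48631 e^(-rΔt)=0.97578
t_4 payoffs: 52.3903 27.9095 0.0000 0.0000 0.0000
t_3: node(3,0) S=48.1692 payoff=41.6808 vs cont=39.5042 → 41.6808 [stop]  node(3,1) S=79.6489 payoff=10.2011 vs cont=13.9894 → 13.9894 [wait]  node(3,2) S=131.7012 payoff=0.0000 vs cont=0.0000 → 0.0000 [wait]  node(3,3) S=217.7709 payoff=0.0000 vs cont=0.0000 → 0.0000 [wait]  ⇒ S*(3)=48.1692
t_2: node(2,0) S=61.9405 payoff=27.9095 vs cont=27.5306 → 27.9095 [stop]  node(2,1) S=102.4200 payoff=0.0000 vs cont=7.0121 → 7.0121 [wait]  node(2,2) S=169.3537 payoff=0.0000 vs cont=0.0000 → 0.0000 [wait]  ⇒ S*(2)=61.9405
t_1: node(1,0) S=79.6489 payoff=10.2011 vs cont=17.3169 → 17.3169 [wait]  node(1,1) S=131.7012 payoff=0.0000 vs cont=3.5148 → 3.5148 [wait]  ⇒ S*(1)=-
t_0: node(0,0) S=102.4200 payoff=0.0000 vs cont=10.3478 → 10.3478 [wait]  ⇒ S*(0)=-

price = 10.3478
boundary = - - 61.9405 48.1692
tree:
10.3478
17.3169 3.5148
27.9095 7.0121 0.0000
41.6808 13.9894 0.0000 0.0000
52.3903 27.9095 0.0000 0.0000 0.0000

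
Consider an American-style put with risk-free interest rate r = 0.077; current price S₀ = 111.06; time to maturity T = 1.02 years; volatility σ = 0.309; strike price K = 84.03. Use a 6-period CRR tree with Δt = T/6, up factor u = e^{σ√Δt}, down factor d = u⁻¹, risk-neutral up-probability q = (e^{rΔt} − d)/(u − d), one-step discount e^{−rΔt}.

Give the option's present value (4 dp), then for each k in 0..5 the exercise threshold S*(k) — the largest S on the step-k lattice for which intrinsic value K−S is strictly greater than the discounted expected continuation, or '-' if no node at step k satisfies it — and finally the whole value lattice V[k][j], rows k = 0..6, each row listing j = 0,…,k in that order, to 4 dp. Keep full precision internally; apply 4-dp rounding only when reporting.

Δt=0.17000  u=1.13588  d=0.88038  q=0.51976  discount=0.98700
step 6 (expiry): payoffs max(K−S,0) = 32.3202 17.3133 0.0000 0.0000 0.0000 0.0000 0.0000
step 5: (k=5,j=0): S=58.7359, (K−S)⁺=25.2941, hold=24.2013 ⇒ V=25.2941 exercise | (k=5,j=1): S=75.7818, (K−S)⁺=8.2482, hold=8.2064 ⇒ V=8.2482 exercise | (k=5,j=2): S=97.7748, (K−S)⁺=0.0000, hold=0.0000 ⇒ V=0.0000 continue | (k=5,j=3): S=126.1504, (K−S)⁺=0.0000, hold=0.0000 ⇒ V=0.0000 continue | (k=5,j=4): S=162.7609, (K−S)⁺=0.0000, hold=0.0000 ⇒ V=0.0000 continue | (k=5,j=5): S=209.9964, (K−S)⁺=0.0000, hold=0.0000 ⇒ V=0.0000 continue  boundary S*=75.7818
step 4: (k=4,j=0): S=66.7167, (K−S)⁺=17.3133, hold=16.2206 ⇒ V=17.3133 exercise | (k=4,j=1): S=86.0788, (K−S)⁺=0.0000, hold=3.9096 ⇒ V=3.9096 continue | (k=4,j=2): S=111.0600, (K−S)⁺=0.0000, hold=0.0000 ⇒ V=0.0000 continue | (k=4,j=3): S=143.2911, (K−S)⁺=0.0000, hold=0.0000 ⇒ V=0.0000 continue | (k=4,j=4): S=184.8762, (K−S)⁺=0.0000, hold=0.0000 ⇒ V=0.0000 continue  boundary S*=66.7167
step 3: (k=3,j=0): S=75.7818, (K−S)⁺=8.2482, hold=10.2120 ⇒ V=10.2120 continue | (k=3,j=1): S=97.7748, (K−S)⁺=0.0000, hold=1.8531 ⇒ V=1.8531 continue | (k=3,j=2): S=126.1504, (K−S)⁺=0.0000, hold=0.0000 ⇒ V=0.0000 continue | (k=3,j=3): S=162.7609, (K−S)⁺=0.0000, hold=0.0000 ⇒ V=0.0000 continue  boundary S*=-
step 2: (k=2,j=0): S=86.0788, (K−S)⁺=0.0000, hold=5.7911 ⇒ V=5.7911 continue | (k=2,j=1): S=111.0600, (K−S)⁺=0.0000, hold=0.8784 ⇒ V=0.8784 continue | (k=2,j=2): S=143.2911, (K−S)⁺=0.0000, hold=0.0000 ⇒ V=0.0000 continue  boundary S*=-
step 1: (k=1,j=0): S=97.7748, (K−S)⁺=0.0000, hold=3.1955 ⇒ V=3.1955 continue | (k=1,j=1): S=126.1504, (K−S)⁺=0.0000, hold=0.4163 ⇒ V=0.4163 continue  boundary S*=-
step 0: (k=0,j=0): S=111.0600, (K−S)⁺=0.0000, hold=1.7282 ⇒ V=1.7282 continue  boundary S*=-

price = 1.7282
boundary = - - - - 66.7167 75.7818
tree:
1.7282
3.1955 0.4163
5.7911 0.8784 0.0000
10.2120 1.8531 0.0000 0.0000
17.3133 3.9096 0.0000 0.0000 0.0000
25.2941 8.2482 0.0000 0.0000 0.0000 0.0000
32.3202 17.3133 0.0000 0.0000 0.0000 0.0000 0.0000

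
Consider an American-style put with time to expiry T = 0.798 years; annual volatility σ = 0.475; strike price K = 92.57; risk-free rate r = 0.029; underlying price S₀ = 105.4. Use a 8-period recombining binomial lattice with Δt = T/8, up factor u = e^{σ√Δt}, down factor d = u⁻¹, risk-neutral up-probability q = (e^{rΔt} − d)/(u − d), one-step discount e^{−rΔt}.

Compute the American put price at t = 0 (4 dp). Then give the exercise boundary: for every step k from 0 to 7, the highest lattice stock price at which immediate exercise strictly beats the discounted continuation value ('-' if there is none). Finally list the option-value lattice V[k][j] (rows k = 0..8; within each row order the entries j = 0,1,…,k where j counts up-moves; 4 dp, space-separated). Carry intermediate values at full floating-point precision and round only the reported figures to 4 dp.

params: Δt=0.09975 u=1.16186 d=0.86069 q=0.47218 e^(-rΔt)=0.99711
t_8 payoffs: 60.8293 49.7228 34.7300 14.4909 0.0000 0.0000 0.0000 0.0000 0.0000
t_7: node(7,0) S=36.8782 payoff=55.6918 vs cont=55.4244 → 55.6918 [stop]  node(7,1) S=49.7824 payoff=42.7876 vs cont=42.5202 → 42.7876 [stop]  node(7,2) S=67.2019 payoff=25.3681 vs cont=25.1007 → 25.3681 [stop]  node(7,3) S=90.7168 payoff=1.8532 vs cont=7.6265 → 7.6265 [wait]  node(7,4) S=122.4598 payoff=0.0000 vs cont=0.0000 → 0.0000 [wait]  node(7,5) S=165.3102 payoff=0.0000 vs cont=0.0000 → 0.0000 [wait]  node(7,6) S=223.1545 payoff=0.0000 vs cont=0.0000 → 0.0000 [wait]  node(7,7) S=301.2393 payoff=0.0000 vs cont=0.0000 → 0.0000 [wait]  ⇒ S*(7)=67.2019
t_6: node(6,0) S=42.8472 payoff=49.7228 vs cont=49.4554 → 49.7228 [stop]  node(6,1) S=57.8400 payoff=34.7300 vs cont=34.4626 → 34.7300 [stop]  node(6,2) S=78.0791 payoff=14.4909 vs cont=16.9417 → 16.9417 [wait]  node(6,3) S=105.4000 payoff=0.0000 vs cont=4.0137 → 4.0137 [wait]  node(6,4) S=142.2809 payoff=0.0000 vs cont=0.0000 → 0.0000 [wait]  node(6,5) S=192.0669 payoff=0.0000 vs cont=0.0000 → 0.0000 [wait]  node(6,6) S=259.2738 payoff=0.0000 vs cont=0.0000 → 0.0000 [wait]  ⇒ S*(6)=57.8400
t_5: node(5,0) S=49.7824 payoff=42.7876 vs cont=42.5202 → 42.7876 [stop]  node(5,1) S=67.2019 payoff=25.3681 vs cont=26.2546 → 26.2546 [wait]  node(5,2) S=90.7168 payoff=1.8532 vs cont=10.8060 → 10.8060 [wait]  node(5,3) S=122.4598 payoff=0.0000 vs cont=2.1124 → 2.1124 [wait]  node(5,4) S=165.3102 payoff=0.0000 vs cont=0.0000 → 0.0000 [wait]  node(5,5) S=223.1545 payoff=0.0000 vs cont=0.0000 → 0.0000 [wait]  ⇒ S*(5)=49.7824
t_4: node(4,0) S=57.8400 payoff=34.7300 vs cont=34.8799 → 34.8799 [wait]  node(4,1) S=78.0791 payoff=14.4909 vs cont=18.9052 → 18.9052 [wait]  node(4,2) S=105.4000 payoff=0.0000 vs cont=6.6817 → 6.6817 [wait]  node(4,3) S=142.2809 payoff=0.0000 vs cont=1.1117 → 1.1117 [wait]  node(4,4) S=192.0669 payoff=0.0000 vs cont=0.0000 → 0.0000 [wait]  ⇒ S*(4)=-
t_3: node(3,0) S=67.2019 payoff=25.3681 vs cont=27.2580 → 27.2580 [wait]  node(3,1) S=90.7168 payoff=1.8532 vs cont=13.0955 → 13.0955 [wait]  node(3,2) S=122.4598 payoff=0.0000 vs cont=4.0399 → 4.0399 [wait]  node(3,3) S=165.3102 payoff=0.0000 vs cont=0.5851 → 0.5851 [wait]  ⇒ S*(3)=-
t_2: node(2,0) S=78.0791 payoff=14.4909 vs cont=20.5113 → 20.5113 [wait]  node(2,1) S=105.4000 payoff=0.0000 vs cont=8.7941 → 8.7941 [wait]  node(2,2) S=142.2809 payoff=0.0000 vs cont=2.4017 → 2.4017 [wait]  ⇒ S*(2)=-
t_1: node(1,0) S=90.7168 payoff=1.8532 vs cont=14.9354 → 14.9354 [wait]  node(1,1) S=122.4598 payoff=0.0000 vs cont=5.7590 → 5.7590 [wait]  ⇒ S*(1)=-
t_0: node(0,0) S=105.4000 payoff=0.0000 vs cont=10.5718 → 10.5718 [wait]  ⇒ S*(0)=-

price = 10.5718
boundary = - - - - - 49.7824 57.8400 67.2019
tree:
10.5718
14.9354 5.7590
20.5113 8.7941 2.4017
27.2580 13.0955 4.0399 0.5851
34.8799 18.9052 6.6817 1.1117 0.0000
42.7876 26.2546 10.8060 2.1124 0.0000 0.0000
49.7228 34.7300 16.9417 4.0137 0.0000 0.0000 0.0000
55.6918 42.7876 25.3681 7.6265 0.0000 0.0000 0.0000 0.0000
60.8293 49.7228 34.7300 14.4909 0.0000 0.0000 0.0000 0.0000 0.0000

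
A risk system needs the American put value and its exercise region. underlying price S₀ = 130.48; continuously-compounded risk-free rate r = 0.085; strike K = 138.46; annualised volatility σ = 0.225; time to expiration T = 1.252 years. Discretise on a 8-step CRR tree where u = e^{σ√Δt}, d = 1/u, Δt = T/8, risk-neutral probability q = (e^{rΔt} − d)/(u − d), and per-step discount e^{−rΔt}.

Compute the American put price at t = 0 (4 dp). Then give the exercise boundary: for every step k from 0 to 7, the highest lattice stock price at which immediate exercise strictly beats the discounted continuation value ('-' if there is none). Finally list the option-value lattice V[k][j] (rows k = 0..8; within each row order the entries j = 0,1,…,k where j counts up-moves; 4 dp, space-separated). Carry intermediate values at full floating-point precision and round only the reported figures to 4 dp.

Δt=0.15650, u=1.09309, d=0.91484, q=0.55289, disc=e^(-rΔt)=0.98679
k=8 terminal: V=max(K-S,0) → 74.4437 61.9701 47.0661 29.2580 7.9800 0.0000 0.0000 0.0000 0.0000
k=7: j=0 S=69.9757 intr=68.4843 cont=66.6546 V=68.4843[EX]; j=1 S=83.6105 intr=54.8495 cont=53.0198 V=54.8495[EX]; j=2 S=99.9020 intr=38.5580 cont=36.7284 V=38.5580[EX]; j=3 S=119.3678 intr=19.0922 cont=17.2625 V=19.0922[EX]; j=4 S=142.6266 intr=0.0000 cont=3.5208 V=3.5208[hold]; j=5 S=170.4174 intr=0.0000 cont=0.0000 V=0.0000[hold]; j=6 S=203.6231 intr=0.0000 cont=0.0000 V=0.0000[hold]; j=7 S=243.2990 intr=0.0000 cont=0.0000 V=0.0000[hold]  S*(7)=119.3678
k=6: j=0 S=76.4899 intr=61.9701 cont=60.1404 V=61.9701[EX]; j=1 S=91.3939 intr=47.0661 cont=45.2364 V=47.0661[EX]; j=2 S=109.2020 intr=29.2580 cont=27.4283 V=29.2580[EX]; j=3 S=130.4800 intr=7.9800 cont=10.3444 V=10.3444[hold]; j=4 S=155.9040 intr=0.0000 cont=1.5534 V=1.5534[hold]; j=5 S=186.2818 intr=0.0000 cont=0.0000 V=0.0000[hold]; j=6 S=222.5788 intr=0.0000 cont=0.0000 V=0.0000[hold]  S*(6)=109.2020
k=5: j=0 S=83.6105 intr=54.8495 cont=53.0198 V=54.8495[EX]; j=1 S=99.9020 intr=38.5580 cont=36.7284 V=38.5580[EX]; j=2 S=119.3678 intr=19.0922 cont=18.5525 V=19.0922[EX]; j=3 S=142.6266 intr=0.0000 cont=5.4115 V=5.4115[hold]; j=4 S=170.4174 intr=0.0000 cont=0.6854 V=0.6854[hold]; j=5 S=203.6231 intr=0.0000 cont=0.0000 V=0.0000[hold]  S*(5)=119.3678
k=4: j=0 S=91.3939 intr=47.0661 cont=45.2364 V=47.0661[EX]; j=1 S=109.2020 intr=29.2580 cont=27.4283 V=29.2580[EX]; j=2 S=130.4800 intr=7.9800 cont=11.3760 V=11.3760[hold]; j=3 S=155.9040 intr=0.0000 cont=2.7615 V=2.7615[hold]; j=4 S=186.2818 intr=0.0000 cont=0.3024 V=0.3024[hold]  S*(4)=109.2020
k=3: j=0 S=99.9020 intr=38.5580 cont=36.7284 V=38.5580[EX]; j=1 S=119.3678 intr=19.0922 cont=19.1153 V=19.1153[hold]; j=2 S=142.6266 intr=0.0000 cont=6.5258 V=6.5258[hold]; j=3 S=170.4174 intr=0.0000 cont=1.3834 V=1.3834[hold]  S*(3)=99.9020
k=2: j=0 S=109.2020 intr=29.2580 cont=27.4409 V=29.2580[EX]; j=1 S=130.4800 intr=7.9800 cont=11.9941 V=11.9941[hold]; j=2 S=155.9040 intr=0.0000 cont=3.6339 V=3.6339[hold]  S*(2)=109.2020
k=1: j=0 S=119.3678 intr=19.0922 cont=19.4525 V=19.4525[hold]; j=1 S=142.6266 intr=0.0000 cont=7.2745 V=7.2745[hold]  S*(1)=-
k=0: j=0 S=130.4800 intr=7.9800 cont=12.5513 V=12.5513[hold]  S*(0)=-

price = 12.5513
boundary = - - 109.2020 99.9020 109.2020 119.3678 109.2020 119.3678
tree:
12.5513
19.4525 7.2745
29.2580 11.9941 3.6339
38.5580 19.1153 6.5258 1.3834
47.0661 29.2580 11.3760 2.7615 0.3024
54.8495 38.5580 19.0922 5.4115 0.6854 0.0000
61.9701 47.0661 29.2580 10.3444 1.5534 0.0000 0.0000
68.4843 54.8495 38.5580 19.0922 3.5208 0.0000 0.0000 0.0000
74.4437 61.9701 47.0661 29.2580 7.9800 0.0000 0.0000 0.0000 0.0000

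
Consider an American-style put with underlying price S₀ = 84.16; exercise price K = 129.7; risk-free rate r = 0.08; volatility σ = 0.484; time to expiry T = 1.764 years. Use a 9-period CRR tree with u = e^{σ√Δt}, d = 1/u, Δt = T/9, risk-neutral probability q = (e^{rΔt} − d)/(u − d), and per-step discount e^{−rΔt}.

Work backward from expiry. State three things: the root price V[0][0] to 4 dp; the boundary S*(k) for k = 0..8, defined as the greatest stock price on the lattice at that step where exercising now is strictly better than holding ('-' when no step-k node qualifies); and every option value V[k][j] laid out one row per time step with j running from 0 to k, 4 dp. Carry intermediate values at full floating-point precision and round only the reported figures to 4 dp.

Δt=0.19600  u=1.23896  d=0.80713  q=0.48323  discount=0.98444
step 9 (expiry): payoffs max(K−S,0) = 117.4658 110.9201 100.8722 85.4484 61.7723 25.4287 0.0000 0.0000 0.0000 0.0000
step 8: (k=8,j=0): S=15.1578, (K−S)⁺=114.5422, hold=112.5244 ⇒ V=114.5422 exercise | (k=8,j=1): S=23.2677, (K−S)⁺=106.4323, hold=104.4145 ⇒ V=106.4323 exercise | (k=8,j=2): S=35.7166, (K−S)⁺=93.9834, hold=91.9655 ⇒ V=93.9834 exercise | (k=8,j=3): S=54.8262, (K−S)⁺=74.8738, hold=72.8560 ⇒ V=74.8738 exercise | (k=8,j=4): S=84.1600, (K−S)⁺=45.5400, hold=43.5222 ⇒ V=45.5400 exercise | (k=8,j=5): S=129.1884, (K−S)⁺=0.5116, hold=12.9363 ⇒ V=12.9363 continue | (k=8,j=6): S=198.3084, (K−S)⁺=0.0000, hold=0.0000 ⇒ V=0.0000 continue | (k=8,j=7): S=304.4100, (K−S)⁺=0.0000, hold=0.0000 ⇒ V=0.0000 continue | (k=8,j=8): S=467.2793, (K−S)⁺=0.0000, hold=0.0000 ⇒ V=0.0000 continue  boundary S*=84.1600
step 7: (k=7,j=0): S=18.7799, (K−S)⁺=110.9201, hold=108.9022 ⇒ V=110.9201 exercise | (k=7,j=1): S=28.8278, (K−S)⁺=100.8722, hold=98.8544 ⇒ V=100.8722 exercise | (k=7,j=2): S=44.2516, (K−S)⁺=85.4484, hold=83.4305 ⇒ V=85.4484 exercise | (k=7,j=3): S=67.9277, (K−S)⁺=61.7723, hold=59.7545 ⇒ V=61.7723 exercise | (k=7,j=4): S=104.2713, (K−S)⁺=25.4287, hold=29.3215 ⇒ V=29.3215 continue | (k=7,j=5): S=160.0598, (K−S)⁺=0.0000, hold=6.5811 ⇒ V=6.5811 continue | (k=7,j=6): S=245.6971, (K−S)⁺=0.0000, hold=0.0000 ⇒ V=0.0000 continue | (k=7,j=7): S=377.1531, (K−S)⁺=0.0000, hold=0.0000 ⇒ V=0.0000 continue  boundary S*=67.9277
step 6: (k=6,j=0): S=23.2677, (K−S)⁺=106.4323, hold=104.4145 ⇒ V=106.4323 exercise | (k=6,j=1): S=35.7166, (K−S)⁺=93.9834, hold=91.9655 ⇒ V=93.9834 exercise | (k=6,j=2): S=54.8262, (K−S)⁺=74.8738, hold=72.8560 ⇒ V=74.8738 exercise | (k=6,j=3): S=84.1600, (K−S)⁺=45.5400, hold=45.3740 ⇒ V=45.5400 exercise | (k=6,j=4): S=129.1884, (K−S)⁺=0.5116, hold=18.0474 ⇒ V=18.0474 continue | (k=6,j=5): S=198.3084, (K−S)⁺=0.0000, hold=3.3480 ⇒ V=3.3480 continue | (k=6,j=6): S=304.4100, (K−S)⁺=0.0000, hold=0.0000 ⇒ V=0.0000 continue  boundary S*=84.1600
step 5: (k=5,j=0): S=28.8278, (K−S)⁺=100.8722, hold=98.8544 ⇒ V=100.8722 exercise | (k=5,j=1): S=44.2516, (K−S)⁺=85.4484, hold=83.4305 ⇒ V=85.4484 exercise | (k=5,j=2): S=67.9277, (K−S)⁺=61.7723, hold=59.7545 ⇒ V=61.7723 exercise | (k=5,j=3): S=104.2713, (K−S)⁺=25.4287, hold=31.7529 ⇒ V=31.7529 continue | (k=5,j=4): S=160.0598, (K−S)⁺=0.0000, hold=10.7739 ⇒ V=10.7739 continue | (k=5,j=5): S=245.6971, (K−S)⁺=0.0000, hold=1.7032 ⇒ V=1.7032 continue  boundary S*=67.9277
step 4: (k=4,j=0): S=35.7166, (K−S)⁺=93.9834, hold=91.9655 ⇒ V=93.9834 exercise | (k=4,j=1): S=54.8262, (K−S)⁺=74.8738, hold=72.8560 ⇒ V=74.8738 exercise | (k=4,j=2): S=84.1600, (K−S)⁺=45.5400, hold=46.5307 ⇒ V=46.5307 continue | (k=4,j=3): S=129.1884, (K−S)⁺=0.5116, hold=21.2789 ⇒ V=21.2789 continue | (k=4,j=4): S=198.3084, (K−S)⁺=0.0000, hold=6.2913 ⇒ V=6.2913 continue  boundary S*=54.8262
step 3: (k=3,j=0): S=44.2516, (K−S)⁺=85.4484, hold=83.4305 ⇒ V=85.4484 exercise | (k=3,j=1): S=67.9277, (K−S)⁺=61.7723, hold=60.2257 ⇒ V=61.7723 exercise | (k=3,j=2): S=104.2713, (K−S)⁺=25.4287, hold=33.7942 ⇒ V=33.7942 continue | (k=3,j=3): S=160.0598, (K−S)⁺=0.0000, hold=13.8181 ⇒ V=13.8181 continue  boundary S*=67.9277
step 2: (k=2,j=0): S=54.8262, (K−S)⁺=74.8738, hold=72.8560 ⇒ V=74.8738 exercise | (k=2,j=1): S=84.1600, (K−S)⁺=45.5400, hold=47.5017 ⇒ V=47.5017 continue | (k=2,j=2): S=129.1884, (K−S)⁺=0.5116, hold=23.7655 ⇒ V=23.7655 continue  boundary S*=54.8262
step 1: (k=1,j=0): S=67.9277, (K−S)⁺=61.7723, hold=60.6877 ⇒ V=61.7723 exercise | (k=1,j=1): S=104.2713, (K−S)⁺=25.4287, hold=35.4711 ⇒ V=35.4711 continue  boundary S*=67.9277
step 0: (k=0,j=0): S=84.1600, (K−S)⁺=45.5400, hold=48.2994 ⇒ V=48.2994 continue  boundary S*=-

price = 48.2994
boundary = - 67.9277 54.8262 67.9277 54.8262 67.9277 84.1600 67.9277 84.1600
tree:
48.2994
61.7723 35.4711
74.8738 47.5017 23.7655
85.4484 61.7723 33.7942 13.8181
93.9834 74.8738 46.5307 21.2789 6.2913
100.8722 85.4484 61.7723 31.7529 10.7739 1.7032
106.4323 93.9834 74.8738 45.5400 18.0474 3.3480 0.0000
110.9201 100.8722 85.4484 61.7723 29.3215 6.5811 0.0000 0.0000
114.5422 106.4323 93.9834 74.8738 45.5400 12.9363 0.0000 0.0000 0.0000
117.4658 110.9201 100.8722 85.4484 61.7723 25.4287 0.0000 0.0000 0.0000 0.0000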